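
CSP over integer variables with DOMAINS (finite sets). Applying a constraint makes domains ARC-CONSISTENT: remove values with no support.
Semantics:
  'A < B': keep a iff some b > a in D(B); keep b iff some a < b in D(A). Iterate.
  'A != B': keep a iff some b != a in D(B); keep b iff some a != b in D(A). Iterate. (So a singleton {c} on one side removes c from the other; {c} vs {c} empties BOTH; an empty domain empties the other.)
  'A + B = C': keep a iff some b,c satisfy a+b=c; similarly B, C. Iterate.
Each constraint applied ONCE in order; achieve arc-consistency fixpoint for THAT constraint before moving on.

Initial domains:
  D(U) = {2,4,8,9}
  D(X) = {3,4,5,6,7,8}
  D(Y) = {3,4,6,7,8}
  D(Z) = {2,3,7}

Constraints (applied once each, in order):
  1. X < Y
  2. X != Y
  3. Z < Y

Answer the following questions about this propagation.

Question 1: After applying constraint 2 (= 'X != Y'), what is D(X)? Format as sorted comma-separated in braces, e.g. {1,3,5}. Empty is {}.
Constraint 1 (X < Y) on D(X)={3,4,5,6,7,8} D(Y)={3,4,6,7,8}: X {3,4,5,6,7,8}->{3,4,5,6,7}; Y {3,4,6,7,8}->{4,6,7,8}
Constraint 2 (X != Y) on D(X)={3,4,5,6,7} D(Y)={4,6,7,8}: no change
So after constraint 2: D(X) = {3,4,5,6,7}

Answer: {3,4,5,6,7}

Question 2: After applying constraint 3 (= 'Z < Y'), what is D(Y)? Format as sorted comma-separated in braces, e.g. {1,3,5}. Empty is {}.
Constraint 1 (X < Y) on D(X)={3,4,5,6,7,8} D(Y)={3,4,6,7,8}: X {3,4,5,6,7,8}->{3,4,5,6,7}; Y {3,4,6,7,8}->{4,6,7,8}
Constraint 2 (X != Y) on D(X)={3,4,5,6,7} D(Y)={4,6,7,8}: no change
Constraint 3 (Z < Y) on D(Z)={2,3,7} D(Y)={4,6,7,8}: no change
So after constraint 3: D(Y) = {4,6,7,8}

Answer: {4,6,7,8}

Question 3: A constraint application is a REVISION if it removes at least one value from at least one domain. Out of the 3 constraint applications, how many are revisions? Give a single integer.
Answer: 1

Derivation:
Constraint 1 (X < Y) on D(X)={3,4,5,6,7,8} D(Y)={3,4,6,7,8}: X {3,4,5,6,7,8}->{3,4,5,6,7}; Y {3,4,6,7,8}->{4,6,7,8} => REVISION
Constraint 2 (X != Y) on D(X)={3,4,5,6,7} D(Y)={4,6,7,8}: no change => not a revision
Constraint 3 (Z < Y) on D(Z)={2,3,7} D(Y)={4,6,7,8}: no change => not a revision
Total revisions = 1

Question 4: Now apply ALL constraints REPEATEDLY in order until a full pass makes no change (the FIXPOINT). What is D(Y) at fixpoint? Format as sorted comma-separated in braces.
pass 0 (initial): D(Y)={3,4,6,7,8}
pass 1: X {3,4,5,6,7,8}->{3,4,5,6,7}; Y {3,4,6,7,8}->{4,6,7,8}
pass 2: no change
Fixpoint after 2 passes: D(Y) = {4,6,7,8}

Answer: {4,6,7,8}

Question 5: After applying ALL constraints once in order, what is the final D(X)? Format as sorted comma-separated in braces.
Answer: {3,4,5,6,7}

Derivation:
Constraint 1 (X < Y) on D(X)={3,4,5,6,7,8} D(Y)={3,4,6,7,8}: X {3,4,5,6,7,8}->{3,4,5,6,7}; Y {3,4,6,7,8}->{4,6,7,8}
Constraint 2 (X != Y) on D(X)={3,4,5,6,7} D(Y)={4,6,7,8}: no change
Constraint 3 (Z < Y) on D(Z)={2,3,7} D(Y)={4,6,7,8}: no change
So after all 3 constraints: D(X) = {3,4,5,6,7}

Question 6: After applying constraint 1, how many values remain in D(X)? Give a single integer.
Constraint 1 (X < Y) on D(X)={3,4,5,6,7,8} D(Y)={3,4,6,7,8}: X {3,4,5,6,7,8}->{3,4,5,6,7}; Y {3,4,6,7,8}->{4,6,7,8}
So after constraint 1: D(X)={3,4,5,6,7}, size = 5

Answer: 5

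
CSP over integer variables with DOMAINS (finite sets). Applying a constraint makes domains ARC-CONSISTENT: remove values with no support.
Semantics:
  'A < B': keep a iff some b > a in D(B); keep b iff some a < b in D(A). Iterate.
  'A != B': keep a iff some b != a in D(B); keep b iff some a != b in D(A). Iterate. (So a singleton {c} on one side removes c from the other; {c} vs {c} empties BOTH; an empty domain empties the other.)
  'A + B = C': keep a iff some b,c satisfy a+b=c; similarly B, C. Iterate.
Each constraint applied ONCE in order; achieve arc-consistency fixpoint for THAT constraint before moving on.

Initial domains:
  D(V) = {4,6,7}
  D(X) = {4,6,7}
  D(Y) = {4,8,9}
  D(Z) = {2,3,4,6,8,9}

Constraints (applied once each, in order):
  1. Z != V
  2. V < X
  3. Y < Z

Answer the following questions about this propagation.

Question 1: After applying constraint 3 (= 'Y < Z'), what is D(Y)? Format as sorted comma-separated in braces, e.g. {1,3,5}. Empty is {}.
Answer: {4,8}

Derivation:
Constraint 1 (Z != V) on D(Z)={2,3,4,6,8,9} D(V)={4,6,7}: no change
Constraint 2 (V < X) on D(V)={4,6,7} D(X)={4,6,7}: V {4,6,7}->{4,6}; X {4,6,7}->{6,7}
Constraint 3 (Y < Z) on D(Y)={4,8,9} D(Z)={2,3,4,6,8,9}: Y {4,8,9}->{4,8}; Z {2,3,4,6,8,9}->{6,8,9}
So after constraint 3: D(Y) = {4,8}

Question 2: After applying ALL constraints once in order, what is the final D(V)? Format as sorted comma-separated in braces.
Answer: {4,6}

Derivation:
Constraint 1 (Z != V) on D(Z)={2,3,4,6,8,9} D(V)={4,6,7}: no change
Constraint 2 (V < X) on D(V)={4,6,7} D(X)={4,6,7}: V {4,6,7}->{4,6}; X {4,6,7}->{6,7}
Constraint 3 (Y < Z) on D(Y)={4,8,9} D(Z)={2,3,4,6,8,9}: Y {4,8,9}->{4,8}; Z {2,3,4,6,8,9}->{6,8,9}
So after all 3 constraints: D(V) = {4,6}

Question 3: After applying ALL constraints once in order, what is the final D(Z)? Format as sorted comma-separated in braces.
Answer: {6,8,9}

Derivation:
Constraint 1 (Z != V) on D(Z)={2,3,4,6,8,9} D(V)={4,6,7}: no change
Constraint 2 (V < X) on D(V)={4,6,7} D(X)={4,6,7}: V {4,6,7}->{4,6}; X {4,6,7}->{6,7}
Constraint 3 (Y < Z) on D(Y)={4,8,9} D(Z)={2,3,4,6,8,9}: Y {4,8,9}->{4,8}; Z {2,3,4,6,8,9}->{6,8,9}
So after all 3 constraints: D(Z) = {6,8,9}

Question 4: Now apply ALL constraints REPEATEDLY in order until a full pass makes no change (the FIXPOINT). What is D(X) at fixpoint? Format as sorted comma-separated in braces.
Answer: {6,7}

Derivation:
pass 0 (initial): D(X)={4,6,7}
pass 1: V {4,6,7}->{4,6}; X {4,6,7}->{6,7}; Y {4,8,9}->{4,8}; Z {2,3,4,6,8,9}->{6,8,9}
pass 2: no change
Fixpoint after 2 passes: D(X) = {6,7}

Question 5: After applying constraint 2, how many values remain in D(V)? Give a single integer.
Constraint 1 (Z != V) on D(Z)={2,3,4,6,8,9} D(V)={4,6,7}: no change
Constraint 2 (V < X) on D(V)={4,6,7} D(X)={4,6,7}: V {4,6,7}->{4,6}; X {4,6,7}->{6,7}
So after constraint 2: D(V)={4,6}, size = 2

Answer: 2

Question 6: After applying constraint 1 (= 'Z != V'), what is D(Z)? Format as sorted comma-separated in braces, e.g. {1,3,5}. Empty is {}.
Constraint 1 (Z != V) on D(Z)={2,3,4,6,8,9} D(V)={4,6,7}: no change
So after constraint 1: D(Z) = {2,3,4,6,8,9}

Answer: {2,3,4,6,8,9}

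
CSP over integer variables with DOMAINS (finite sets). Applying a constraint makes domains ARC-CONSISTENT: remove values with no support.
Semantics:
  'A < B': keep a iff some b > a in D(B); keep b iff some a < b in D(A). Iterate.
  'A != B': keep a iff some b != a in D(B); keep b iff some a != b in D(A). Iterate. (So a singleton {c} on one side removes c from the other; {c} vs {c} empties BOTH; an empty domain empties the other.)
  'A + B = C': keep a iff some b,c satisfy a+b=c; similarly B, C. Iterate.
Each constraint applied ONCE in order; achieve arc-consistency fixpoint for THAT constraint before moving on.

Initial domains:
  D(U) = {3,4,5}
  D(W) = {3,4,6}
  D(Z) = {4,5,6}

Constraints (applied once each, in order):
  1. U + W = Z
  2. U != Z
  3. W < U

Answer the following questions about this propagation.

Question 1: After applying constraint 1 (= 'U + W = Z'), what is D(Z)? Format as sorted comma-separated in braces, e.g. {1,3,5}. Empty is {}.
Constraint 1 (U + W = Z) on D(U)={3,4,5} D(W)={3,4,6} D(Z)={4,5,6}: U {3,4,5}->{3}; W {3,4,6}->{3}; Z {4,5,6}->{6}
So after constraint 1: D(Z) = {6}

Answer: {6}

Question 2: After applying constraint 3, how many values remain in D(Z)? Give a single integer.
Answer: 1

Derivation:
Constraint 1 (U + W = Z) on D(U)={3,4,5} D(W)={3,4,6} D(Z)={4,5,6}: U {3,4,5}->{3}; W {3,4,6}->{3}; Z {4,5,6}->{6}
Constraint 2 (U != Z) on D(U)={3} D(Z)={6}: no change
Constraint 3 (W < U) on D(W)={3} D(U)={3}: W {3}->{}; U {3}->{}
So after constraint 3: D(Z)={6}, size = 1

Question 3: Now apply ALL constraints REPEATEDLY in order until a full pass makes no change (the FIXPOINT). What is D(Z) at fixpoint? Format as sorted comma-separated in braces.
Answer: {}

Derivation:
pass 0 (initial): D(Z)={4,5,6}
pass 1: U {3,4,5}->{}; W {3,4,6}->{}; Z {4,5,6}->{6}
pass 2: Z {6}->{}
pass 3: no change
Fixpoint after 3 passes: D(Z) = {}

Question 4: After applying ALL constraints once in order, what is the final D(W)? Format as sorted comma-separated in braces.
Constraint 1 (U + W = Z) on D(U)={3,4,5} D(W)={3,4,6} D(Z)={4,5,6}: U {3,4,5}->{3}; W {3,4,6}->{3}; Z {4,5,6}->{6}
Constraint 2 (U != Z) on D(U)={3} D(Z)={6}: no change
Constraint 3 (W < U) on D(W)={3} D(U)={3}: W {3}->{}; U {3}->{}
So after all 3 constraints: D(W) = {}

Answer: {}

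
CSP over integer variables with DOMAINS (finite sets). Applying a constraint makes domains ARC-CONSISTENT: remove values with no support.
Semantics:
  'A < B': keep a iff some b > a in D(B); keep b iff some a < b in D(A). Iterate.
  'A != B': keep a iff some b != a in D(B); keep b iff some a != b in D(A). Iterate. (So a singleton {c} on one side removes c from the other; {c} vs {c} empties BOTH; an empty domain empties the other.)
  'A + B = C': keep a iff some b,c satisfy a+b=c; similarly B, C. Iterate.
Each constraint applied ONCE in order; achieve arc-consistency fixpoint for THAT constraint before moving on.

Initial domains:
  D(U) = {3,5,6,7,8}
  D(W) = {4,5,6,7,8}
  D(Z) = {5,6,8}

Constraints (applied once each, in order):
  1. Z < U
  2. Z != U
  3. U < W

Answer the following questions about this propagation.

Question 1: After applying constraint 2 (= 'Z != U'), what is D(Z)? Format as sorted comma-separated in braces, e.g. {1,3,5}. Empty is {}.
Constraint 1 (Z < U) on D(Z)={5,6,8} D(U)={3,5,6,7,8}: Z {5,6,8}->{5,6}; U {3,5,6,7,8}->{6,7,8}
Constraint 2 (Z != U) on D(Z)={5,6} D(U)={6,7,8}: no change
So after constraint 2: D(Z) = {5,6}

Answer: {5,6}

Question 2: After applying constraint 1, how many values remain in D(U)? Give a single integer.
Constraint 1 (Z < U) on D(Z)={5,6,8} D(U)={3,5,6,7,8}: Z {5,6,8}->{5,6}; U {3,5,6,7,8}->{6,7,8}
So after constraint 1: D(U)={6,7,8}, size = 3

Answer: 3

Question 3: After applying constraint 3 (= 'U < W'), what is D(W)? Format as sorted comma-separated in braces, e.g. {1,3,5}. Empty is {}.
Constraint 1 (Z < U) on D(Z)={5,6,8} D(U)={3,5,6,7,8}: Z {5,6,8}->{5,6}; U {3,5,6,7,8}->{6,7,8}
Constraint 2 (Z != U) on D(Z)={5,6} D(U)={6,7,8}: no change
Constraint 3 (U < W) on D(U)={6,7,8} D(W)={4,5,6,7,8}: U {6,7,8}->{6,7}; W {4,5,6,7,8}->{7,8}
So after constraint 3: D(W) = {7,8}

Answer: {7,8}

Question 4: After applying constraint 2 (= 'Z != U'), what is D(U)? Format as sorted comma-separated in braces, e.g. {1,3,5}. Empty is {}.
Answer: {6,7,8}

Derivation:
Constraint 1 (Z < U) on D(Z)={5,6,8} D(U)={3,5,6,7,8}: Z {5,6,8}->{5,6}; U {3,5,6,7,8}->{6,7,8}
Constraint 2 (Z != U) on D(Z)={5,6} D(U)={6,7,8}: no change
So after constraint 2: D(U) = {6,7,8}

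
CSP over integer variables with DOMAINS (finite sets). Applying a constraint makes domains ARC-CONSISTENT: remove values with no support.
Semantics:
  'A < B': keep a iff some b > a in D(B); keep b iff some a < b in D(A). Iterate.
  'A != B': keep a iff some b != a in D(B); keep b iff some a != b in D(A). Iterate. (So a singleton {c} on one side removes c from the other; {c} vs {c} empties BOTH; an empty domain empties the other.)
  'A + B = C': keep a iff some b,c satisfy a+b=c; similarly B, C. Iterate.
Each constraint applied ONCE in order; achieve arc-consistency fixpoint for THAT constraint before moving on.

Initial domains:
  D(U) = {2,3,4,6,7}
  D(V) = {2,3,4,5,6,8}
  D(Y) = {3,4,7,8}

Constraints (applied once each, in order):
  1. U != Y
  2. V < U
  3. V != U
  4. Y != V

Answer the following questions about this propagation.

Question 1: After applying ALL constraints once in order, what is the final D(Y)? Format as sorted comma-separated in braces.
Answer: {3,4,7,8}

Derivation:
Constraint 1 (U != Y) on D(U)={2,3,4,6,7} D(Y)={3,4,7,8}: no change
Constraint 2 (V < U) on D(V)={2,3,4,5,6,8} D(U)={2,3,4,6,7}: V {2,3,4,5,6,8}->{2,3,4,5,6}; U {2,3,4,6,7}->{3,4,6,7}
Constraint 3 (V != U) on D(V)={2,3,4,5,6} D(U)={3,4,6,7}: no change
Constraint 4 (Y != V) on D(Y)={3,4,7,8} D(V)={2,3,4,5,6}: no change
So after all 4 constraints: D(Y) = {3,4,7,8}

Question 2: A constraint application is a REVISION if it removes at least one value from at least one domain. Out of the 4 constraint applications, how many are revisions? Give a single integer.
Answer: 1

Derivation:
Constraint 1 (U != Y) on D(U)={2,3,4,6,7} D(Y)={3,4,7,8}: no change => not a revision
Constraint 2 (V < U) on D(V)={2,3,4,5,6,8} D(U)={2,3,4,6,7}: V {2,3,4,5,6,8}->{2,3,4,5,6}; U {2,3,4,6,7}->{3,4,6,7} => REVISION
Constraint 3 (V != U) on D(V)={2,3,4,5,6} D(U)={3,4,6,7}: no change => not a revision
Constraint 4 (Y != V) on D(Y)={3,4,7,8} D(V)={2,3,4,5,6}: no change => not a revision
Total revisions = 1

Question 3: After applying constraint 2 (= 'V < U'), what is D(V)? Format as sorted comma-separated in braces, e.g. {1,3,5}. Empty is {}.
Answer: {2,3,4,5,6}

Derivation:
Constraint 1 (U != Y) on D(U)={2,3,4,6,7} D(Y)={3,4,7,8}: no change
Constraint 2 (V < U) on D(V)={2,3,4,5,6,8} D(U)={2,3,4,6,7}: V {2,3,4,5,6,8}->{2,3,4,5,6}; U {2,3,4,6,7}->{3,4,6,7}
So after constraint 2: D(V) = {2,3,4,5,6}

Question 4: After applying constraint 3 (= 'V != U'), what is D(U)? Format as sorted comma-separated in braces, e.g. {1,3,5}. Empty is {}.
Constraint 1 (U != Y) on D(U)={2,3,4,6,7} D(Y)={3,4,7,8}: no change
Constraint 2 (V < U) on D(V)={2,3,4,5,6,8} D(U)={2,3,4,6,7}: V {2,3,4,5,6,8}->{2,3,4,5,6}; U {2,3,4,6,7}->{3,4,6,7}
Constraint 3 (V != U) on D(V)={2,3,4,5,6} D(U)={3,4,6,7}: no change
So after constraint 3: D(U) = {3,4,6,7}

Answer: {3,4,6,7}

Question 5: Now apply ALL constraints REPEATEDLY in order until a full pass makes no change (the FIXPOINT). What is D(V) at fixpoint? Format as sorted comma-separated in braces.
pass 0 (initial): D(V)={2,3,4,5,6,8}
pass 1: U {2,3,4,6,7}->{3,4,6,7}; V {2,3,4,5,6,8}->{2,3,4,5,6}
pass 2: no change
Fixpoint after 2 passes: D(V) = {2,3,4,5,6}

Answer: {2,3,4,5,6}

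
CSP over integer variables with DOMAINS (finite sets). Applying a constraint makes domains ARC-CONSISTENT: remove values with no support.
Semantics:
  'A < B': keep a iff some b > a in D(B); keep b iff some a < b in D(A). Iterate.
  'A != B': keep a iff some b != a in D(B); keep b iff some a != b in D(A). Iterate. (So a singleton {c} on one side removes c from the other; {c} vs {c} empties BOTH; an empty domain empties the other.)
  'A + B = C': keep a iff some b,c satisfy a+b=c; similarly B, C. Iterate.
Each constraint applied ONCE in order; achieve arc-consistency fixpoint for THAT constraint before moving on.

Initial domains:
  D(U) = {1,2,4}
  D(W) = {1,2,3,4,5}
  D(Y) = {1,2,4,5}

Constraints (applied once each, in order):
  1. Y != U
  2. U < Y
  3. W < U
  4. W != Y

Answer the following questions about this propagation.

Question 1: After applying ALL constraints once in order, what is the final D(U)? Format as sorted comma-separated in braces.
Answer: {2,4}

Derivation:
Constraint 1 (Y != U) on D(Y)={1,2,4,5} D(U)={1,2,4}: no change
Constraint 2 (U < Y) on D(U)={1,2,4} D(Y)={1,2,4,5}: Y {1,2,4,5}->{2,4,5}
Constraint 3 (W < U) on D(W)={1,2,3,4,5} D(U)={1,2,4}: W {1,2,3,4,5}->{1,2,3}; U {1,2,4}->{2,4}
Constraint 4 (W != Y) on D(W)={1,2,3} D(Y)={2,4,5}: no change
So after all 4 constraints: D(U) = {2,4}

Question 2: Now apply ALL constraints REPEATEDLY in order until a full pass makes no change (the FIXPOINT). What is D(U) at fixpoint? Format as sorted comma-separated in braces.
Answer: {2,4}

Derivation:
pass 0 (initial): D(U)={1,2,4}
pass 1: U {1,2,4}->{2,4}; W {1,2,3,4,5}->{1,2,3}; Y {1,2,4,5}->{2,4,5}
pass 2: Y {2,4,5}->{4,5}
pass 3: no change
Fixpoint after 3 passes: D(U) = {2,4}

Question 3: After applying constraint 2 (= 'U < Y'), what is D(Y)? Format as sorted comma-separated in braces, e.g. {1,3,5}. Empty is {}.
Constraint 1 (Y != U) on D(Y)={1,2,4,5} D(U)={1,2,4}: no change
Constraint 2 (U < Y) on D(U)={1,2,4} D(Y)={1,2,4,5}: Y {1,2,4,5}->{2,4,5}
So after constraint 2: D(Y) = {2,4,5}

Answer: {2,4,5}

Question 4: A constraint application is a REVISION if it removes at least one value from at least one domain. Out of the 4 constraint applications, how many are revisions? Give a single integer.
Answer: 2

Derivation:
Constraint 1 (Y != U) on D(Y)={1,2,4,5} D(U)={1,2,4}: no change => not a revision
Constraint 2 (U < Y) on D(U)={1,2,4} D(Y)={1,2,4,5}: Y {1,2,4,5}->{2,4,5} => REVISION
Constraint 3 (W < U) on D(W)={1,2,3,4,5} D(U)={1,2,4}: W {1,2,3,4,5}->{1,2,3}; U {1,2,4}->{2,4} => REVISION
Constraint 4 (W != Y) on D(W)={1,2,3} D(Y)={2,4,5}: no change => not a revision
Total revisions = 2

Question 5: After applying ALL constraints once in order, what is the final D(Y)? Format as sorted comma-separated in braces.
Answer: {2,4,5}

Derivation:
Constraint 1 (Y != U) on D(Y)={1,2,4,5} D(U)={1,2,4}: no change
Constraint 2 (U < Y) on D(U)={1,2,4} D(Y)={1,2,4,5}: Y {1,2,4,5}->{2,4,5}
Constraint 3 (W < U) on D(W)={1,2,3,4,5} D(U)={1,2,4}: W {1,2,3,4,5}->{1,2,3}; U {1,2,4}->{2,4}
Constraint 4 (W != Y) on D(W)={1,2,3} D(Y)={2,4,5}: no change
So after all 4 constraints: D(Y) = {2,4,5}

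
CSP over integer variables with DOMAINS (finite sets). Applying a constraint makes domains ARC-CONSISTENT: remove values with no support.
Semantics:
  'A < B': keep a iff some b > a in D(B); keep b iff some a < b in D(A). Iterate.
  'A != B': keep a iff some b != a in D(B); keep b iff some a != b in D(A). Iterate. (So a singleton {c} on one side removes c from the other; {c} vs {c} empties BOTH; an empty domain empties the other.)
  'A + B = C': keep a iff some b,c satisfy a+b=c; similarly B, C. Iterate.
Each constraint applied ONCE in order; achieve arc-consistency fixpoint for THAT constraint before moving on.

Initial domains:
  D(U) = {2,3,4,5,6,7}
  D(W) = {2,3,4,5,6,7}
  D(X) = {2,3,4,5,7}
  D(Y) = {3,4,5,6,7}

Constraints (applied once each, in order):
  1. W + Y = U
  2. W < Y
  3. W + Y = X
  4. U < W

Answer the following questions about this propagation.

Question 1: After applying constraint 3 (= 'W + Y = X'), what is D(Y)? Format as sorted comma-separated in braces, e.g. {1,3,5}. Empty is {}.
Answer: {3,4,5}

Derivation:
Constraint 1 (W + Y = U) on D(W)={2,3,4,5,6,7} D(Y)={3,4,5,6,7} D(U)={2,3,4,5,6,7}: W {2,3,4,5,6,7}->{2,3,4}; Y {3,4,5,6,7}->{3,4,5}; U {2,3,4,5,6,7}->{5,6,7}
Constraint 2 (W < Y) on D(W)={2,3,4} D(Y)={3,4,5}: no change
Constraint 3 (W + Y = X) on D(W)={2,3,4} D(Y)={3,4,5} D(X)={2,3,4,5,7}: X {2,3,4,5,7}->{5,7}
So after constraint 3: D(Y) = {3,4,5}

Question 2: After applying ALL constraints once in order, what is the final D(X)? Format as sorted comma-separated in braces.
Answer: {5,7}

Derivation:
Constraint 1 (W + Y = U) on D(W)={2,3,4,5,6,7} D(Y)={3,4,5,6,7} D(U)={2,3,4,5,6,7}: W {2,3,4,5,6,7}->{2,3,4}; Y {3,4,5,6,7}->{3,4,5}; U {2,3,4,5,6,7}->{5,6,7}
Constraint 2 (W < Y) on D(W)={2,3,4} D(Y)={3,4,5}: no change
Constraint 3 (W + Y = X) on D(W)={2,3,4} D(Y)={3,4,5} D(X)={2,3,4,5,7}: X {2,3,4,5,7}->{5,7}
Constraint 4 (U < W) on D(U)={5,6,7} D(W)={2,3,4}: U {5,6,7}->{}; W {2,3,4}->{}
So after all 4 constraints: D(X) = {5,7}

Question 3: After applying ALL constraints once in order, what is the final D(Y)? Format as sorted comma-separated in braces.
Constraint 1 (W + Y = U) on D(W)={2,3,4,5,6,7} D(Y)={3,4,5,6,7} D(U)={2,3,4,5,6,7}: W {2,3,4,5,6,7}->{2,3,4}; Y {3,4,5,6,7}->{3,4,5}; U {2,3,4,5,6,7}->{5,6,7}
Constraint 2 (W < Y) on D(W)={2,3,4} D(Y)={3,4,5}: no change
Constraint 3 (W + Y = X) on D(W)={2,3,4} D(Y)={3,4,5} D(X)={2,3,4,5,7}: X {2,3,4,5,7}->{5,7}
Constraint 4 (U < W) on D(U)={5,6,7} D(W)={2,3,4}: U {5,6,7}->{}; W {2,3,4}->{}
So after all 4 constraints: D(Y) = {3,4,5}

Answer: {3,4,5}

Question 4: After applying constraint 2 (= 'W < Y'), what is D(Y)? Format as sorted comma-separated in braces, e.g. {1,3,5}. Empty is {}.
Answer: {3,4,5}

Derivation:
Constraint 1 (W + Y = U) on D(W)={2,3,4,5,6,7} D(Y)={3,4,5,6,7} D(U)={2,3,4,5,6,7}: W {2,3,4,5,6,7}->{2,3,4}; Y {3,4,5,6,7}->{3,4,5}; U {2,3,4,5,6,7}->{5,6,7}
Constraint 2 (W < Y) on D(W)={2,3,4} D(Y)={3,4,5}: no change
So after constraint 2: D(Y) = {3,4,5}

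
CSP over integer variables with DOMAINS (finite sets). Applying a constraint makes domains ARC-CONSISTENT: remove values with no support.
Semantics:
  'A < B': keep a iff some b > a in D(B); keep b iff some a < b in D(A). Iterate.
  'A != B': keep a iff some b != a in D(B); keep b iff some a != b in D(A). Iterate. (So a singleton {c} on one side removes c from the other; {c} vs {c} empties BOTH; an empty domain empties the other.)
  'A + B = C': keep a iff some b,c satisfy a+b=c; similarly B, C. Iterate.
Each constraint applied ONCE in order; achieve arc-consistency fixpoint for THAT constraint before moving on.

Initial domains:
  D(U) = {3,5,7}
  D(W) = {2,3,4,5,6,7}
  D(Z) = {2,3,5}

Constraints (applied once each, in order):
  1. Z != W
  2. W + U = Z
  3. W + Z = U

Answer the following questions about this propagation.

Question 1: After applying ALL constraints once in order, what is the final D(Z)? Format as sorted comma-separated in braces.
Answer: {}

Derivation:
Constraint 1 (Z != W) on D(Z)={2,3,5} D(W)={2,3,4,5,6,7}: no change
Constraint 2 (W + U = Z) on D(W)={2,3,4,5,6,7} D(U)={3,5,7} D(Z)={2,3,5}: W {2,3,4,5,6,7}->{2}; U {3,5,7}->{3}; Z {2,3,5}->{5}
Constraint 3 (W + Z = U) on D(W)={2} D(Z)={5} D(U)={3}: W {2}->{}; Z {5}->{}; U {3}->{}
So after all 3 constraints: D(Z) = {}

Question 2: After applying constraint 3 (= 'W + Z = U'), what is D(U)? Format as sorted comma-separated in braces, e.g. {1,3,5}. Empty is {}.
Constraint 1 (Z != W) on D(Z)={2,3,5} D(W)={2,3,4,5,6,7}: no change
Constraint 2 (W + U = Z) on D(W)={2,3,4,5,6,7} D(U)={3,5,7} D(Z)={2,3,5}: W {2,3,4,5,6,7}->{2}; U {3,5,7}->{3}; Z {2,3,5}->{5}
Constraint 3 (W + Z = U) on D(W)={2} D(Z)={5} D(U)={3}: W {2}->{}; Z {5}->{}; U {3}->{}
So after constraint 3: D(U) = {}

Answer: {}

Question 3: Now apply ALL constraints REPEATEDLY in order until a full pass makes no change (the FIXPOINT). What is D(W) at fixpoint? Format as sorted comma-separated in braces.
Answer: {}

Derivation:
pass 0 (initial): D(W)={2,3,4,5,6,7}
pass 1: U {3,5,7}->{}; W {2,3,4,5,6,7}->{}; Z {2,3,5}->{}
pass 2: no change
Fixpoint after 2 passes: D(W) = {}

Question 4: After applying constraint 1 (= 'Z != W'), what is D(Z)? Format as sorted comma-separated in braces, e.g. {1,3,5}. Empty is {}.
Constraint 1 (Z != W) on D(Z)={2,3,5} D(W)={2,3,4,5,6,7}: no change
So after constraint 1: D(Z) = {2,3,5}

Answer: {2,3,5}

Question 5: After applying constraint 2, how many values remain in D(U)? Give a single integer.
Constraint 1 (Z != W) on D(Z)={2,3,5} D(W)={2,3,4,5,6,7}: no change
Constraint 2 (W + U = Z) on D(W)={2,3,4,5,6,7} D(U)={3,5,7} D(Z)={2,3,5}: W {2,3,4,5,6,7}->{2}; U {3,5,7}->{3}; Z {2,3,5}->{5}
So after constraint 2: D(U)={3}, size = 1

Answer: 1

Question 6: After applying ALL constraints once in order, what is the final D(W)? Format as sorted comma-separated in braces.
Constraint 1 (Z != W) on D(Z)={2,3,5} D(W)={2,3,4,5,6,7}: no change
Constraint 2 (W + U = Z) on D(W)={2,3,4,5,6,7} D(U)={3,5,7} D(Z)={2,3,5}: W {2,3,4,5,6,7}->{2}; U {3,5,7}->{3}; Z {2,3,5}->{5}
Constraint 3 (W + Z = U) on D(W)={2} D(Z)={5} D(U)={3}: W {2}->{}; Z {5}->{}; U {3}->{}
So after all 3 constraints: D(W) = {}

Answer: {}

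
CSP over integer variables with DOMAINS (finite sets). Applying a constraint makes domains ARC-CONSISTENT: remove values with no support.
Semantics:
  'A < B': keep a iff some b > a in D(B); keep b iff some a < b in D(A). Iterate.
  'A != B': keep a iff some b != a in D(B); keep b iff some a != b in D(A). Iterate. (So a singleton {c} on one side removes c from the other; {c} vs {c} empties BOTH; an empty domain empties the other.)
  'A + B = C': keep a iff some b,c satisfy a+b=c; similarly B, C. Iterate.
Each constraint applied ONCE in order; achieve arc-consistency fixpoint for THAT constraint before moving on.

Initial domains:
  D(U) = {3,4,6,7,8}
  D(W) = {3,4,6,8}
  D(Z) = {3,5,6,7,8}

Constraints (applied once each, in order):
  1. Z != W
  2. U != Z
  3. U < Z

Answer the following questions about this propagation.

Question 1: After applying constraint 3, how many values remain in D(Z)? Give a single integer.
Constraint 1 (Z != W) on D(Z)={3,5,6,7,8} D(W)={3,4,6,8}: no change
Constraint 2 (U != Z) on D(U)={3,4,6,7,8} D(Z)={3,5,6,7,8}: no change
Constraint 3 (U < Z) on D(U)={3,4,6,7,8} D(Z)={3,5,6,7,8}: U {3,4,6,7,8}->{3,4,6,7}; Z {3,5,6,7,8}->{5,6,7,8}
So after constraint 3: D(Z)={5,6,7,8}, size = 4

Answer: 4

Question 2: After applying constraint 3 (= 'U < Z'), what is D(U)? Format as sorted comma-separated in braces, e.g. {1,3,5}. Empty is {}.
Answer: {3,4,6,7}

Derivation:
Constraint 1 (Z != W) on D(Z)={3,5,6,7,8} D(W)={3,4,6,8}: no change
Constraint 2 (U != Z) on D(U)={3,4,6,7,8} D(Z)={3,5,6,7,8}: no change
Constraint 3 (U < Z) on D(U)={3,4,6,7,8} D(Z)={3,5,6,7,8}: U {3,4,6,7,8}->{3,4,6,7}; Z {3,5,6,7,8}->{5,6,7,8}
So after constraint 3: D(U) = {3,4,6,7}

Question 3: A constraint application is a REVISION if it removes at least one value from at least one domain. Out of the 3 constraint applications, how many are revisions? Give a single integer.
Answer: 1

Derivation:
Constraint 1 (Z != W) on D(Z)={3,5,6,7,8} D(W)={3,4,6,8}: no change => not a revision
Constraint 2 (U != Z) on D(U)={3,4,6,7,8} D(Z)={3,5,6,7,8}: no change => not a revision
Constraint 3 (U < Z) on D(U)={3,4,6,7,8} D(Z)={3,5,6,7,8}: U {3,4,6,7,8}->{3,4,6,7}; Z {3,5,6,7,8}->{5,6,7,8} => REVISION
Total revisions = 1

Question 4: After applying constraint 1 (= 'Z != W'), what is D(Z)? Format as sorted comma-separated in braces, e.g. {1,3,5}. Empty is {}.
Answer: {3,5,6,7,8}

Derivation:
Constraint 1 (Z != W) on D(Z)={3,5,6,7,8} D(W)={3,4,6,8}: no change
So after constraint 1: D(Z) = {3,5,6,7,8}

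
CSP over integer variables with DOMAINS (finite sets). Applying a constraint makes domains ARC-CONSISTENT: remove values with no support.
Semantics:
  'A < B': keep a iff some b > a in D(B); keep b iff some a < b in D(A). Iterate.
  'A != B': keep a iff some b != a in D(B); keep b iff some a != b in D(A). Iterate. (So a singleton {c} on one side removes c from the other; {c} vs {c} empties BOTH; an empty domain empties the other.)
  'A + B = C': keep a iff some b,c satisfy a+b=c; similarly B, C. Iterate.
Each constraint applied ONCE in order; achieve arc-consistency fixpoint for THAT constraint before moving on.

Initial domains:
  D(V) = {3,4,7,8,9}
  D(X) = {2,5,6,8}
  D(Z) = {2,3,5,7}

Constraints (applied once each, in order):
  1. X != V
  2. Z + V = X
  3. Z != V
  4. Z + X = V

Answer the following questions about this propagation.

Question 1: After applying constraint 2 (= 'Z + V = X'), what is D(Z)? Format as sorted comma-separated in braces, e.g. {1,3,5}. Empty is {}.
Answer: {2,3,5}

Derivation:
Constraint 1 (X != V) on D(X)={2,5,6,8} D(V)={3,4,7,8,9}: no change
Constraint 2 (Z + V = X) on D(Z)={2,3,5,7} D(V)={3,4,7,8,9} D(X)={2,5,6,8}: Z {2,3,5,7}->{2,3,5}; V {3,4,7,8,9}->{3,4}; X {2,5,6,8}->{5,6,8}
So after constraint 2: D(Z) = {2,3,5}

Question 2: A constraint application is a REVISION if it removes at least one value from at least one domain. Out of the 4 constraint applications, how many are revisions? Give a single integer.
Answer: 2

Derivation:
Constraint 1 (X != V) on D(X)={2,5,6,8} D(V)={3,4,7,8,9}: no change => not a revision
Constraint 2 (Z + V = X) on D(Z)={2,3,5,7} D(V)={3,4,7,8,9} D(X)={2,5,6,8}: Z {2,3,5,7}->{2,3,5}; V {3,4,7,8,9}->{3,4}; X {2,5,6,8}->{5,6,8} => REVISION
Constraint 3 (Z != V) on D(Z)={2,3,5} D(V)={3,4}: no change => not a revision
Constraint 4 (Z + X = V) on D(Z)={2,3,5} D(X)={5,6,8} D(V)={3,4}: Z {2,3,5}->{}; X {5,6,8}->{}; V {3,4}->{} => REVISION
Total revisions = 2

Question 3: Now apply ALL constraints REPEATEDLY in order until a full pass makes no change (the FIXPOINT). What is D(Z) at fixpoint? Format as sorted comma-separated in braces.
Answer: {}

Derivation:
pass 0 (initial): D(Z)={2,3,5,7}
pass 1: V {3,4,7,8,9}->{}; X {2,5,6,8}->{}; Z {2,3,5,7}->{}
pass 2: no change
Fixpoint after 2 passes: D(Z) = {}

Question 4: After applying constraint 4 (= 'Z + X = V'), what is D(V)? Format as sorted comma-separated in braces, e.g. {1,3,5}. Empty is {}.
Constraint 1 (X != V) on D(X)={2,5,6,8} D(V)={3,4,7,8,9}: no change
Constraint 2 (Z + V = X) on D(Z)={2,3,5,7} D(V)={3,4,7,8,9} D(X)={2,5,6,8}: Z {2,3,5,7}->{2,3,5}; V {3,4,7,8,9}->{3,4}; X {2,5,6,8}->{5,6,8}
Constraint 3 (Z != V) on D(Z)={2,3,5} D(V)={3,4}: no change
Constraint 4 (Z + X = V) on D(Z)={2,3,5} D(X)={5,6,8} D(V)={3,4}: Z {2,3,5}->{}; X {5,6,8}->{}; V {3,4}->{}
So after constraint 4: D(V) = {}

Answer: {}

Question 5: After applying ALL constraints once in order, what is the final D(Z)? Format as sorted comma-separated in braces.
Constraint 1 (X != V) on D(X)={2,5,6,8} D(V)={3,4,7,8,9}: no change
Constraint 2 (Z + V = X) on D(Z)={2,3,5,7} D(V)={3,4,7,8,9} D(X)={2,5,6,8}: Z {2,3,5,7}->{2,3,5}; V {3,4,7,8,9}->{3,4}; X {2,5,6,8}->{5,6,8}
Constraint 3 (Z != V) on D(Z)={2,3,5} D(V)={3,4}: no change
Constraint 4 (Z + X = V) on D(Z)={2,3,5} D(X)={5,6,8} D(V)={3,4}: Z {2,3,5}->{}; X {5,6,8}->{}; V {3,4}->{}
So after all 4 constraints: D(Z) = {}

Answer: {}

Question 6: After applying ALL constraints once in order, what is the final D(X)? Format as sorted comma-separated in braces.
Constraint 1 (X != V) on D(X)={2,5,6,8} D(V)={3,4,7,8,9}: no change
Constraint 2 (Z + V = X) on D(Z)={2,3,5,7} D(V)={3,4,7,8,9} D(X)={2,5,6,8}: Z {2,3,5,7}->{2,3,5}; V {3,4,7,8,9}->{3,4}; X {2,5,6,8}->{5,6,8}
Constraint 3 (Z != V) on D(Z)={2,3,5} D(V)={3,4}: no change
Constraint 4 (Z + X = V) on D(Z)={2,3,5} D(X)={5,6,8} D(V)={3,4}: Z {2,3,5}->{}; X {5,6,8}->{}; V {3,4}->{}
So after all 4 constraints: D(X) = {}

Answer: {}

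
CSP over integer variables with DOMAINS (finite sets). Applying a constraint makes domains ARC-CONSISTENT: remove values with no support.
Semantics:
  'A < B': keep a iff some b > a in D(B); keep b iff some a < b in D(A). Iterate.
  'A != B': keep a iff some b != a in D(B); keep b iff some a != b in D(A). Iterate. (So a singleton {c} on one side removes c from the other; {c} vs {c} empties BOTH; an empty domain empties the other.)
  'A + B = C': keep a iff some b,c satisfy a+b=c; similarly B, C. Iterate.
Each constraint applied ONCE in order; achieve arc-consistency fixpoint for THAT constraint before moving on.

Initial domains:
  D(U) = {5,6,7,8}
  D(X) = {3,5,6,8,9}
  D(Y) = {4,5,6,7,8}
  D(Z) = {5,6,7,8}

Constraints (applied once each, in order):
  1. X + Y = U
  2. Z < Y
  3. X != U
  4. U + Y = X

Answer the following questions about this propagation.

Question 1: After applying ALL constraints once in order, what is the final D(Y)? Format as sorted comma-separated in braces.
Constraint 1 (X + Y = U) on D(X)={3,5,6,8,9} D(Y)={4,5,6,7,8} D(U)={5,6,7,8}: X {3,5,6,8,9}->{3}; Y {4,5,6,7,8}->{4,5}; U {5,6,7,8}->{7,8}
Constraint 2 (Z < Y) on D(Z)={5,6,7,8} D(Y)={4,5}: Z {5,6,7,8}->{}; Y {4,5}->{}
Constraint 3 (X != U) on D(X)={3} D(U)={7,8}: no change
Constraint 4 (U + Y = X) on D(U)={7,8} D(Y)={} D(X)={3}: U {7,8}->{}; X {3}->{}
So after all 4 constraints: D(Y) = {}

Answer: {}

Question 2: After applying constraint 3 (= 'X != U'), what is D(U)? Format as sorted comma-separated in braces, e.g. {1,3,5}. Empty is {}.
Constraint 1 (X + Y = U) on D(X)={3,5,6,8,9} D(Y)={4,5,6,7,8} D(U)={5,6,7,8}: X {3,5,6,8,9}->{3}; Y {4,5,6,7,8}->{4,5}; U {5,6,7,8}->{7,8}
Constraint 2 (Z < Y) on D(Z)={5,6,7,8} D(Y)={4,5}: Z {5,6,7,8}->{}; Y {4,5}->{}
Constraint 3 (X != U) on D(X)={3} D(U)={7,8}: no change
So after constraint 3: D(U) = {7,8}

Answer: {7,8}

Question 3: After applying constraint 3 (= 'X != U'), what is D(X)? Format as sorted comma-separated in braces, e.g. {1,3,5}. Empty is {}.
Answer: {3}

Derivation:
Constraint 1 (X + Y = U) on D(X)={3,5,6,8,9} D(Y)={4,5,6,7,8} D(U)={5,6,7,8}: X {3,5,6,8,9}->{3}; Y {4,5,6,7,8}->{4,5}; U {5,6,7,8}->{7,8}
Constraint 2 (Z < Y) on D(Z)={5,6,7,8} D(Y)={4,5}: Z {5,6,7,8}->{}; Y {4,5}->{}
Constraint 3 (X != U) on D(X)={3} D(U)={7,8}: no change
So after constraint 3: D(X) = {3}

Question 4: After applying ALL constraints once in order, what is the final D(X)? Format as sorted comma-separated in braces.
Constraint 1 (X + Y = U) on D(X)={3,5,6,8,9} D(Y)={4,5,6,7,8} D(U)={5,6,7,8}: X {3,5,6,8,9}->{3}; Y {4,5,6,7,8}->{4,5}; U {5,6,7,8}->{7,8}
Constraint 2 (Z < Y) on D(Z)={5,6,7,8} D(Y)={4,5}: Z {5,6,7,8}->{}; Y {4,5}->{}
Constraint 3 (X != U) on D(X)={3} D(U)={7,8}: no change
Constraint 4 (U + Y = X) on D(U)={7,8} D(Y)={} D(X)={3}: U {7,8}->{}; X {3}->{}
So after all 4 constraints: D(X) = {}

Answer: {}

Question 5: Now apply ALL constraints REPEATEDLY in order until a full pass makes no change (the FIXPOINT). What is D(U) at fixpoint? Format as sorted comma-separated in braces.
pass 0 (initial): D(U)={5,6,7,8}
pass 1: U {5,6,7,8}->{}; X {3,5,6,8,9}->{}; Y {4,5,6,7,8}->{}; Z {5,6,7,8}->{}
pass 2: no change
Fixpoint after 2 passes: D(U) = {}

Answer: {}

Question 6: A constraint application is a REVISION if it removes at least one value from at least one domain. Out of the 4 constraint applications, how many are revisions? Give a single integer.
Answer: 3

Derivation:
Constraint 1 (X + Y = U) on D(X)={3,5,6,8,9} D(Y)={4,5,6,7,8} D(U)={5,6,7,8}: X {3,5,6,8,9}->{3}; Y {4,5,6,7,8}->{4,5}; U {5,6,7,8}->{7,8} => REVISION
Constraint 2 (Z < Y) on D(Z)={5,6,7,8} D(Y)={4,5}: Z {5,6,7,8}->{}; Y {4,5}->{} => REVISION
Constraint 3 (X != U) on D(X)={3} D(U)={7,8}: no change => not a revision
Constraint 4 (U + Y = X) on D(U)={7,8} D(Y)={} D(X)={3}: U {7,8}->{}; X {3}->{} => REVISION
Total revisions = 3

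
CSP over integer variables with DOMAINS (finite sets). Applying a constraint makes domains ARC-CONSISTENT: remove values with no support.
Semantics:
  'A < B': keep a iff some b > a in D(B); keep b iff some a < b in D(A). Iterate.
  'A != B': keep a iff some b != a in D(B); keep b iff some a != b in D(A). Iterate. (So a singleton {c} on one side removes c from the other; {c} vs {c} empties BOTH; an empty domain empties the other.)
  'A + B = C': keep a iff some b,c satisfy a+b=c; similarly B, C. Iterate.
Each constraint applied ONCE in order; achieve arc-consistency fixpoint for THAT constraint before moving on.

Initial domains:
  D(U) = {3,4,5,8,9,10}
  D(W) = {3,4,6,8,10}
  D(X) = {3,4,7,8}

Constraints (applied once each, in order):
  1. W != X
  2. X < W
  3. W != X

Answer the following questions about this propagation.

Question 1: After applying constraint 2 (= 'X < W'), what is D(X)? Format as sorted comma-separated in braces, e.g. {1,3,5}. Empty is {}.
Answer: {3,4,7,8}

Derivation:
Constraint 1 (W != X) on D(W)={3,4,6,8,10} D(X)={3,4,7,8}: no change
Constraint 2 (X < W) on D(X)={3,4,7,8} D(W)={3,4,6,8,10}: W {3,4,6,8,10}->{4,6,8,10}
So after constraint 2: D(X) = {3,4,7,8}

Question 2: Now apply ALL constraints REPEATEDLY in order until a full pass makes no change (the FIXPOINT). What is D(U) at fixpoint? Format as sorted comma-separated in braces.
pass 0 (initial): D(U)={3,4,5,8,9,10}
pass 1: W {3,4,6,8,10}->{4,6,8,10}
pass 2: no change
Fixpoint after 2 passes: D(U) = {3,4,5,8,9,10}

Answer: {3,4,5,8,9,10}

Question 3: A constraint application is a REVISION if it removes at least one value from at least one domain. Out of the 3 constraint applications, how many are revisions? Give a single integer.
Answer: 1

Derivation:
Constraint 1 (W != X) on D(W)={3,4,6,8,10} D(X)={3,4,7,8}: no change => not a revision
Constraint 2 (X < W) on D(X)={3,4,7,8} D(W)={3,4,6,8,10}: W {3,4,6,8,10}->{4,6,8,10} => REVISION
Constraint 3 (W != X) on D(W)={4,6,8,10} D(X)={3,4,7,8}: no change => not a revision
Total revisions = 1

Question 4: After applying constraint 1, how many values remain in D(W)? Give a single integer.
Answer: 5

Derivation:
Constraint 1 (W != X) on D(W)={3,4,6,8,10} D(X)={3,4,7,8}: no change
So after constraint 1: D(W)={3,4,6,8,10}, size = 5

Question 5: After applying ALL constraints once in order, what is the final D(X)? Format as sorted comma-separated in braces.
Constraint 1 (W != X) on D(W)={3,4,6,8,10} D(X)={3,4,7,8}: no change
Constraint 2 (X < W) on D(X)={3,4,7,8} D(W)={3,4,6,8,10}: W {3,4,6,8,10}->{4,6,8,10}
Constraint 3 (W != X) on D(W)={4,6,8,10} D(X)={3,4,7,8}: no change
So after all 3 constraints: D(X) = {3,4,7,8}

Answer: {3,4,7,8}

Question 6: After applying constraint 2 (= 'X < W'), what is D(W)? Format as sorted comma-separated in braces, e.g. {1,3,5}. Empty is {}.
Answer: {4,6,8,10}

Derivation:
Constraint 1 (W != X) on D(W)={3,4,6,8,10} D(X)={3,4,7,8}: no change
Constraint 2 (X < W) on D(X)={3,4,7,8} D(W)={3,4,6,8,10}: W {3,4,6,8,10}->{4,6,8,10}
So after constraint 2: D(W) = {4,6,8,10}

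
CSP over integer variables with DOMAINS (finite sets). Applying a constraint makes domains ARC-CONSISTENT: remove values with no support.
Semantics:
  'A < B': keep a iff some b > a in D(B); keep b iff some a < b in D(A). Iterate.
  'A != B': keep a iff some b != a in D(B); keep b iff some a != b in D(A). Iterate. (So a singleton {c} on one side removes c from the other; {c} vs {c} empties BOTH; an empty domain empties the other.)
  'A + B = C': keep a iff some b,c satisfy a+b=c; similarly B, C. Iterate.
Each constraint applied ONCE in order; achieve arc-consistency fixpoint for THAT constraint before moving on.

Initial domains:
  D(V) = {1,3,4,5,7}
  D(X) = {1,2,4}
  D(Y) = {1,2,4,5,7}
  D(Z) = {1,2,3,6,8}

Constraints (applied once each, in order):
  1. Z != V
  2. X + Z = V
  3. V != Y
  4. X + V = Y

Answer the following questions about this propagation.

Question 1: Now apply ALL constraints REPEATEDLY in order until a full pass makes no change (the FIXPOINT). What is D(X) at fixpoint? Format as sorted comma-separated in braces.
Answer: {1,2,4}

Derivation:
pass 0 (initial): D(X)={1,2,4}
pass 1: V {1,3,4,5,7}->{3,4,5}; Y {1,2,4,5,7}->{4,5,7}; Z {1,2,3,6,8}->{1,2,3,6}
pass 2: Z {1,2,3,6}->{1,2,3}
pass 3: no change
Fixpoint after 3 passes: D(X) = {1,2,4}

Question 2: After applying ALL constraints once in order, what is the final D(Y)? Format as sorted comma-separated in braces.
Constraint 1 (Z != V) on D(Z)={1,2,3,6,8} D(V)={1,3,4,5,7}: no change
Constraint 2 (X + Z = V) on D(X)={1,2,4} D(Z)={1,2,3,6,8} D(V)={1,3,4,5,7}: Z {1,2,3,6,8}->{1,2,3,6}; V {1,3,4,5,7}->{3,4,5,7}
Constraint 3 (V != Y) on D(V)={3,4,5,7} D(Y)={1,2,4,5,7}: no change
Constraint 4 (X + V = Y) on D(X)={1,2,4} D(V)={3,4,5,7} D(Y)={1,2,4,5,7}: V {3,4,5,7}->{3,4,5}; Y {1,2,4,5,7}->{4,5,7}
So after all 4 constraints: D(Y) = {4,5,7}

Answer: {4,5,7}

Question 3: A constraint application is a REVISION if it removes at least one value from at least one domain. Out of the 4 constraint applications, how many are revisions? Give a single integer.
Constraint 1 (Z != V) on D(Z)={1,2,3,6,8} D(V)={1,3,4,5,7}: no change => not a revision
Constraint 2 (X + Z = V) on D(X)={1,2,4} D(Z)={1,2,3,6,8} D(V)={1,3,4,5,7}: Z {1,2,3,6,8}->{1,2,3,6}; V {1,3,4,5,7}->{3,4,5,7} => REVISION
Constraint 3 (V != Y) on D(V)={3,4,5,7} D(Y)={1,2,4,5,7}: no change => not a revision
Constraint 4 (X + V = Y) on D(X)={1,2,4} D(V)={3,4,5,7} D(Y)={1,2,4,5,7}: V {3,4,5,7}->{3,4,5}; Y {1,2,4,5,7}->{4,5,7} => REVISION
Total revisions = 2

Answer: 2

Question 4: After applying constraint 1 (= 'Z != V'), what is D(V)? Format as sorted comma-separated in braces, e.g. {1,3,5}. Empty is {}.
Constraint 1 (Z != V) on D(Z)={1,2,3,6,8} D(V)={1,3,4,5,7}: no change
So after constraint 1: D(V) = {1,3,4,5,7}

Answer: {1,3,4,5,7}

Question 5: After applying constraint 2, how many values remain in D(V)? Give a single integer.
Answer: 4

Derivation:
Constraint 1 (Z != V) on D(Z)={1,2,3,6,8} D(V)={1,3,4,5,7}: no change
Constraint 2 (X + Z = V) on D(X)={1,2,4} D(Z)={1,2,3,6,8} D(V)={1,3,4,5,7}: Z {1,2,3,6,8}->{1,2,3,6}; V {1,3,4,5,7}->{3,4,5,7}
So after constraint 2: D(V)={3,4,5,7}, size = 4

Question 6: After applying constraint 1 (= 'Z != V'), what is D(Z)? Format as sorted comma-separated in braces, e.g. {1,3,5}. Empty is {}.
Answer: {1,2,3,6,8}

Derivation:
Constraint 1 (Z != V) on D(Z)={1,2,3,6,8} D(V)={1,3,4,5,7}: no change
So after constraint 1: D(Z) = {1,2,3,6,8}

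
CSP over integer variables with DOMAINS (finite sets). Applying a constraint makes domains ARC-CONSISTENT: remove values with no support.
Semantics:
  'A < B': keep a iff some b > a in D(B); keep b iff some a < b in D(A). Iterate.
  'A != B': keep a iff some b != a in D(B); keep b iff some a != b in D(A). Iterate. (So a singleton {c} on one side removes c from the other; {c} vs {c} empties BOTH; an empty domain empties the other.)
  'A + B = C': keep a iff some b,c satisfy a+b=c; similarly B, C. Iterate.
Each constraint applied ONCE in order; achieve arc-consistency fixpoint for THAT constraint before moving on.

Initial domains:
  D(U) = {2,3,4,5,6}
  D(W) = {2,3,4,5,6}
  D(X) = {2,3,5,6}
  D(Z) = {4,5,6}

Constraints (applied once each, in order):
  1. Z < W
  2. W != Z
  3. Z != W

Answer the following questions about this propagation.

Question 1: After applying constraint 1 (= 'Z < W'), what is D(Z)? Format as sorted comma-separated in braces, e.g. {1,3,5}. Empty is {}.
Answer: {4,5}

Derivation:
Constraint 1 (Z < W) on D(Z)={4,5,6} D(W)={2,3,4,5,6}: Z {4,5,6}->{4,5}; W {2,3,4,5,6}->{5,6}
So after constraint 1: D(Z) = {4,5}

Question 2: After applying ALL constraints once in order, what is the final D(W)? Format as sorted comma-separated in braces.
Constraint 1 (Z < W) on D(Z)={4,5,6} D(W)={2,3,4,5,6}: Z {4,5,6}->{4,5}; W {2,3,4,5,6}->{5,6}
Constraint 2 (W != Z) on D(W)={5,6} D(Z)={4,5}: no change
Constraint 3 (Z != W) on D(Z)={4,5} D(W)={5,6}: no change
So after all 3 constraints: D(W) = {5,6}

Answer: {5,6}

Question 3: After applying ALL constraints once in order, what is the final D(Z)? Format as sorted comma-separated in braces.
Constraint 1 (Z < W) on D(Z)={4,5,6} D(W)={2,3,4,5,6}: Z {4,5,6}->{4,5}; W {2,3,4,5,6}->{5,6}
Constraint 2 (W != Z) on D(W)={5,6} D(Z)={4,5}: no change
Constraint 3 (Z != W) on D(Z)={4,5} D(W)={5,6}: no change
So after all 3 constraints: D(Z) = {4,5}

Answer: {4,5}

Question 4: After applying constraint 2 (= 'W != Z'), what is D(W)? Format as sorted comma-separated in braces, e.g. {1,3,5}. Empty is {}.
Answer: {5,6}

Derivation:
Constraint 1 (Z < W) on D(Z)={4,5,6} D(W)={2,3,4,5,6}: Z {4,5,6}->{4,5}; W {2,3,4,5,6}->{5,6}
Constraint 2 (W != Z) on D(W)={5,6} D(Z)={4,5}: no change
So after constraint 2: D(W) = {5,6}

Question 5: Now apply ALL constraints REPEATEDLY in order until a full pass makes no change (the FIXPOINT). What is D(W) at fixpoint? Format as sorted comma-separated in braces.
pass 0 (initial): D(W)={2,3,4,5,6}
pass 1: W {2,3,4,5,6}->{5,6}; Z {4,5,6}->{4,5}
pass 2: no change
Fixpoint after 2 passes: D(W) = {5,6}

Answer: {5,6}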